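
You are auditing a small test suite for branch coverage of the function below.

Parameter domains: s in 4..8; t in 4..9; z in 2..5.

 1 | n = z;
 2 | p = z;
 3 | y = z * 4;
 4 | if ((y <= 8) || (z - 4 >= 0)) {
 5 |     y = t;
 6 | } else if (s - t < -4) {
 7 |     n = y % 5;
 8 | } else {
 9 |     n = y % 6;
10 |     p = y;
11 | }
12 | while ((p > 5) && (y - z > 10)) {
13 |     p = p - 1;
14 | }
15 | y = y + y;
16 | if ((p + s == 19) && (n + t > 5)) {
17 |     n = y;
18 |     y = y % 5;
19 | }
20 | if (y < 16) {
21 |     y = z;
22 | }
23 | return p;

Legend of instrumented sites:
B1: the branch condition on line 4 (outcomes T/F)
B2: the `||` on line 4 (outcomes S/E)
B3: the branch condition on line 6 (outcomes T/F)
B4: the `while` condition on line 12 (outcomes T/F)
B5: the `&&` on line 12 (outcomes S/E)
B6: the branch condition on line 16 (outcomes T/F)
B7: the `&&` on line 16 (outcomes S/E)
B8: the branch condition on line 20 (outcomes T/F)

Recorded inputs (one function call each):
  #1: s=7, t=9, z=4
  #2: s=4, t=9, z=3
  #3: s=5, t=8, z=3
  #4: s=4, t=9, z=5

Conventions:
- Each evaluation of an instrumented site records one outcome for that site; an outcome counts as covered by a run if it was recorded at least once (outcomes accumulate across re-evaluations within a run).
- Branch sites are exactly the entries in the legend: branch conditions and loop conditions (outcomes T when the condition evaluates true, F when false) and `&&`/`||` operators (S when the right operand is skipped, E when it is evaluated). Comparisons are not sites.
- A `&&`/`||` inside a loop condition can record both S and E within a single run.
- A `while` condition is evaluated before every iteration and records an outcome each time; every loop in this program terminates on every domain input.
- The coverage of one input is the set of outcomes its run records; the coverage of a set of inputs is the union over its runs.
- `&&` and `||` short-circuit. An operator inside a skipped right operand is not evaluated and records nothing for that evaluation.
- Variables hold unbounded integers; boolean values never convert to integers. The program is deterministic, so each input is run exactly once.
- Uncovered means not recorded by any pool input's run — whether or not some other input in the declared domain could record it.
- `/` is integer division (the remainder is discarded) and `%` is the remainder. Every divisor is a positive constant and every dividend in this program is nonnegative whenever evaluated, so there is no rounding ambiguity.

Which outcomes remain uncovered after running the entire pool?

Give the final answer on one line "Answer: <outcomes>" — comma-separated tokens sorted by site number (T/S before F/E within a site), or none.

input #1, s=7, t=9, z=4: events B2->E, B1->T, B5->S, B4->F, B7->S, B6->F, B8->F; outcomes B1=T, B2=E, B4=F, B5=S, B6=F, B7=S, B8=F
input #2, s=4, t=9, z=3: events B2->E, B1->F, B3->T, B5->S, B4->F, B7->S, B6->F, B8->F; outcomes B1=F, B2=E, B3=T, B4=F, B5=S, B6=F, B7=S, B8=F
input #3, s=5, t=8, z=3: events B2->E, B1->F, B3->F, B5->E, B4->F, B7->S, B6->F, B8->F; outcomes B1=F, B2=E, B3=F, B4=F, B5=E, B6=F, B7=S, B8=F
input #4, s=4, t=9, z=5: events B2->E, B1->T, B5->S, B4->F, B7->S, B6->F, B8->F; outcomes B1=T, B2=E, B4=F, B5=S, B6=F, B7=S, B8=F
union over the pool: B1=T, B1=F, B2=E, B3=T, B3=F, B4=F, B5=S, B5=E, B6=F, B7=S, B8=F
uncovered (5 of 16): B2=S, B4=T, B6=T, B7=E, B8=T

Answer: B2=S, B4=T, B6=T, B7=E, B8=T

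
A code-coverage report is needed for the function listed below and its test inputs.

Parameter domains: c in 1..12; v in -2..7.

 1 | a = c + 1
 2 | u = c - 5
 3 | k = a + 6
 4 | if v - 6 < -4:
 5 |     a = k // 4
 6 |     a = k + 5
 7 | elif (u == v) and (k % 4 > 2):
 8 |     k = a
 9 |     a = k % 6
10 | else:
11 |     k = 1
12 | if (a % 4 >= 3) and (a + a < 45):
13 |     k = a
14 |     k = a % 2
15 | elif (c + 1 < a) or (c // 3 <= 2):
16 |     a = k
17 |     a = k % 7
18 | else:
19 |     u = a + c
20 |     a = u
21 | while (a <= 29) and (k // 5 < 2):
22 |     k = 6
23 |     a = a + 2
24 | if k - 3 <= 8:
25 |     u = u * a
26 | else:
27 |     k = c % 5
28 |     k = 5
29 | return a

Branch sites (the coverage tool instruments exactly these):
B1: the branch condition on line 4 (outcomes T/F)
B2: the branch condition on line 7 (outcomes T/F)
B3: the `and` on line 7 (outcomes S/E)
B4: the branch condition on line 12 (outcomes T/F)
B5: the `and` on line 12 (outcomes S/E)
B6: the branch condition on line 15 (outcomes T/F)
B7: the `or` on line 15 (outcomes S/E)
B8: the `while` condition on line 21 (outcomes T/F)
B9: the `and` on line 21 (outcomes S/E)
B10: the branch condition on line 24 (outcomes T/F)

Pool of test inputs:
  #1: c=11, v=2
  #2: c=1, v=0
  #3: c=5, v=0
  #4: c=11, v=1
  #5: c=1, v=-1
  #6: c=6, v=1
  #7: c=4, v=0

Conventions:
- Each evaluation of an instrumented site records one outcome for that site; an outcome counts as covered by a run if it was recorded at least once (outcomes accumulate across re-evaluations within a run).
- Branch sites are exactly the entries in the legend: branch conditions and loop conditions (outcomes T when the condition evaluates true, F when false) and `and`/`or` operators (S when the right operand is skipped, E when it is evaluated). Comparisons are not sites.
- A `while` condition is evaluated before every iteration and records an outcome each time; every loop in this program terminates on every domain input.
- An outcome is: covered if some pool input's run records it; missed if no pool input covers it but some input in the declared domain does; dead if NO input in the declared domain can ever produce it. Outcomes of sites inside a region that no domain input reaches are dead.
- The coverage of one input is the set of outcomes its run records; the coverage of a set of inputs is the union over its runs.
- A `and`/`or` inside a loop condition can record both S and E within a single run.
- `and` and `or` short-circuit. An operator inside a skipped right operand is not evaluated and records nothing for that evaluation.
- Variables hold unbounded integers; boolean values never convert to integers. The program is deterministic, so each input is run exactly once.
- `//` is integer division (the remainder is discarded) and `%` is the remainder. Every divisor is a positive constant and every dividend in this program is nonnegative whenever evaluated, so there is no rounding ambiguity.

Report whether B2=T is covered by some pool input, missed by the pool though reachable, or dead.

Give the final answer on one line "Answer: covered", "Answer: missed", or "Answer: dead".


no pool input records B2=T
but domain input (c=8, v=3) does record it -> reachable, so missed
Answer: missed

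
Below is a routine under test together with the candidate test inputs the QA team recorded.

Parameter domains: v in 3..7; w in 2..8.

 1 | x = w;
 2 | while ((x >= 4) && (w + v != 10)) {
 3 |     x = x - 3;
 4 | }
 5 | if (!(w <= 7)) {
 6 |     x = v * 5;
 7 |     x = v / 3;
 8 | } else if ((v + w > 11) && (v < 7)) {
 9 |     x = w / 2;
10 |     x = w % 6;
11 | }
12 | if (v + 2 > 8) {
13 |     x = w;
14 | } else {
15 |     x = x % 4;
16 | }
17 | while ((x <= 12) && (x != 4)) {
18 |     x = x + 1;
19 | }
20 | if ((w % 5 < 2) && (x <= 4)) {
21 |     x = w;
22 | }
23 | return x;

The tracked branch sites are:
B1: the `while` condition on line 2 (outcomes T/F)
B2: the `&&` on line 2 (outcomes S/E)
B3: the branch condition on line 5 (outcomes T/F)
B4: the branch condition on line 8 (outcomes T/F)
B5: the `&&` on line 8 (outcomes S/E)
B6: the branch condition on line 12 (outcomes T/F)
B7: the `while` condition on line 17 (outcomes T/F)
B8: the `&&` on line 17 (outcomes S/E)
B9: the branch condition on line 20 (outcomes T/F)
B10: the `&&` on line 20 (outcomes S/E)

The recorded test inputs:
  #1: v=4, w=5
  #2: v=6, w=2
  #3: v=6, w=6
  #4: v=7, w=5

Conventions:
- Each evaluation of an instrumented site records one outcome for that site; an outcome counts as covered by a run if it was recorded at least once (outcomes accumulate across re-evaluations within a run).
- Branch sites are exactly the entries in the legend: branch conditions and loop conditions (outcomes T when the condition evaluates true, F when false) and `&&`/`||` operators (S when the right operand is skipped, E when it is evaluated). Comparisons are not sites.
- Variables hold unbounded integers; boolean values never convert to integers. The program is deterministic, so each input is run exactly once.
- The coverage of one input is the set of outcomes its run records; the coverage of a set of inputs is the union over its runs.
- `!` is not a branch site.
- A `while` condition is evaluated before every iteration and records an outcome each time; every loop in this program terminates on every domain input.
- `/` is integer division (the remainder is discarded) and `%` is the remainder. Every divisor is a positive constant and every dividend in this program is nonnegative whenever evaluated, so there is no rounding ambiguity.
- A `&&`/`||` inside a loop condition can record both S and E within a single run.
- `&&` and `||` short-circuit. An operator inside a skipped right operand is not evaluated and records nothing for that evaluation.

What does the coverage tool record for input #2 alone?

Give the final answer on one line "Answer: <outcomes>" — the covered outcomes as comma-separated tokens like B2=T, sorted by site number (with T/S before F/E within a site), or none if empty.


Simulating input #2 (v=6, w=2) step by step:
  B2->S, B1->F, B3->F, B5->S, B4->F, B6->F, B8->E, B7->T, B8->E, B7->T
  B8->E, B7->F, B10->S, B9->F
as a set, this run covers: B1=F, B2=S, B3=F, B4=F, B5=S, B6=F, B7=T, B7=F, B8=E, B9=F, B10=S
Answer: B1=F, B2=S, B3=F, B4=F, B5=S, B6=F, B7=T, B7=F, B8=E, B9=F, B10=S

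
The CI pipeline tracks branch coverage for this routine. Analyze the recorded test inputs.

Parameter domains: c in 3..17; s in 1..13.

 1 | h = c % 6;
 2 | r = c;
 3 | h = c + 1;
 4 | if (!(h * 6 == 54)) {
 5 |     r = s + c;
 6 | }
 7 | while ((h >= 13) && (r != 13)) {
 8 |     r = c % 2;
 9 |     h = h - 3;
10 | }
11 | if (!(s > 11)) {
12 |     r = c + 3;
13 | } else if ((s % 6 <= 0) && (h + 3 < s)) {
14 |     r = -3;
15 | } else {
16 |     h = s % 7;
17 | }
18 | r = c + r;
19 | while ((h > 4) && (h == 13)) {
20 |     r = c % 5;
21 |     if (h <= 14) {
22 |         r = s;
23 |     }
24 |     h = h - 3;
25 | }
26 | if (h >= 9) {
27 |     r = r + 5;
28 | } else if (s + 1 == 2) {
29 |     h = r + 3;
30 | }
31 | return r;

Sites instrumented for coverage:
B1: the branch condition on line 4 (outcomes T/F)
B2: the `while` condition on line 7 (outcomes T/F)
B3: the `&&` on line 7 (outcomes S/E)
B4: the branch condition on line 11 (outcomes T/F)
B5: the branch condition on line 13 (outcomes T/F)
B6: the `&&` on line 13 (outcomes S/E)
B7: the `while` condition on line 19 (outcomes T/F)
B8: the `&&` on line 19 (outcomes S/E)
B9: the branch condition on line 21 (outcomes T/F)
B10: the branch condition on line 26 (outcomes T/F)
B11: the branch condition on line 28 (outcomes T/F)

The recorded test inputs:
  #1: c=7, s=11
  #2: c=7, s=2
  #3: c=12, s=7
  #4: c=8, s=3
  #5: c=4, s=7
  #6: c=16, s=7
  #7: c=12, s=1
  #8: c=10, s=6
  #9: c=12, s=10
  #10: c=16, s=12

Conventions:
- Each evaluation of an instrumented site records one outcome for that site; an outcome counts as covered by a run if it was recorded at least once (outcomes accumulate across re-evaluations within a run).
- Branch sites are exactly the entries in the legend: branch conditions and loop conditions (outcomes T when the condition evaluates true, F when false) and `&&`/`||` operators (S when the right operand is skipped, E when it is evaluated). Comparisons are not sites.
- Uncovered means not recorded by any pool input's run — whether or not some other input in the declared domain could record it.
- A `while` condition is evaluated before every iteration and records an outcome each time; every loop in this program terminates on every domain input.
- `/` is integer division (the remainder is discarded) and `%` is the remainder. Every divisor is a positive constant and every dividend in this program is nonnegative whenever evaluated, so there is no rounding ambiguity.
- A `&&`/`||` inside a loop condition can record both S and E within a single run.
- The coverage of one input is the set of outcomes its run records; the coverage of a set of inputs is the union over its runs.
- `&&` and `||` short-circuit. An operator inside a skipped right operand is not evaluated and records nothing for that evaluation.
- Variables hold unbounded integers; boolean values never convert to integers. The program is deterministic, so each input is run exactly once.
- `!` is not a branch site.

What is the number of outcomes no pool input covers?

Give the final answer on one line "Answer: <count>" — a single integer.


input #1 (c=7, s=11): events B1->T, B3->S, B2->F, B4->T, B8->E, B7->F, B10->F, B11->F; covers B1=T, B2=F, B3=S, B4=T, B7=F, B8=E, B10=F, B11=F
input #2 (c=7, s=2): events B1->T, B3->S, B2->F, B4->T, B8->E, B7->F, B10->F, B11->F; covers B1=T, B2=F, B3=S, B4=T, B7=F, B8=E, B10=F, B11=F
input #3 (c=12, s=7): events B1->T, B3->E, B2->T, B3->S, B2->F, B4->T, B8->E, B7->F, B10->T; covers B1=T, B2=T, B2=F, B3=S, B3=E, B4=T, B7=F, B8=E, B10=T
input #4 (c=8, s=3): events B1->F, B3->S, B2->F, B4->T, B8->E, B7->F, B10->T; covers B1=F, B2=F, B3=S, B4=T, B7=F, B8=E, B10=T
input #5 (c=4, s=7): events B1->T, B3->S, B2->F, B4->T, B8->E, B7->F, B10->F, B11->F; covers B1=T, B2=F, B3=S, B4=T, B7=F, B8=E, B10=F, B11=F
input #6 (c=16, s=7): events B1->T, B3->E, B2->T, B3->E, B2->T, B3->S, B2->F, B4->T, B8->E, B7->F, B10->T; covers B1=T, B2=T, B2=F, B3=S, B3=E, B4=T, B7=F, B8=E, B10=T
input #7 (c=12, s=1): events B1->T, B3->E, B2->F, B4->T, B8->E, B7->T, B9->T, B8->E, B7->F, B10->T; covers B1=T, B2=F, B3=E, B4=T, B7=T, B7=F, B8=E, B9=T, B10=T
input #8 (c=10, s=6): events B1->T, B3->S, B2->F, B4->T, B8->E, B7->F, B10->T; covers B1=T, B2=F, B3=S, B4=T, B7=F, B8=E, B10=T
input #9 (c=12, s=10): events B1->T, B3->E, B2->T, B3->S, B2->F, B4->T, B8->E, B7->F, B10->T; covers B1=T, B2=T, B2=F, B3=S, B3=E, B4=T, B7=F, B8=E, B10=T
input #10 (c=16, s=12): events B1->T, B3->E, B2->T, B3->E, B2->T, B3->S, B2->F, B4->F, B6->E, B5->F, B8->E, B7->F, B10->F, B11->F; covers B1=T, B2=T, B2=F, B3=S, B3=E, B4=F, B5=F, B6=E, B7=F, B8=E, B10=F, B11=F
union over the pool: B1=T, B1=F, B2=T, B2=F, B3=S, B3=E, B4=T, B4=F, B5=F, B6=E, B7=T, B7=F, B8=E, B9=T, B10=T, B10=F, B11=F
uncovered (5 of 22): B5=T, B6=S, B8=S, B9=F, B11=T
Answer: 5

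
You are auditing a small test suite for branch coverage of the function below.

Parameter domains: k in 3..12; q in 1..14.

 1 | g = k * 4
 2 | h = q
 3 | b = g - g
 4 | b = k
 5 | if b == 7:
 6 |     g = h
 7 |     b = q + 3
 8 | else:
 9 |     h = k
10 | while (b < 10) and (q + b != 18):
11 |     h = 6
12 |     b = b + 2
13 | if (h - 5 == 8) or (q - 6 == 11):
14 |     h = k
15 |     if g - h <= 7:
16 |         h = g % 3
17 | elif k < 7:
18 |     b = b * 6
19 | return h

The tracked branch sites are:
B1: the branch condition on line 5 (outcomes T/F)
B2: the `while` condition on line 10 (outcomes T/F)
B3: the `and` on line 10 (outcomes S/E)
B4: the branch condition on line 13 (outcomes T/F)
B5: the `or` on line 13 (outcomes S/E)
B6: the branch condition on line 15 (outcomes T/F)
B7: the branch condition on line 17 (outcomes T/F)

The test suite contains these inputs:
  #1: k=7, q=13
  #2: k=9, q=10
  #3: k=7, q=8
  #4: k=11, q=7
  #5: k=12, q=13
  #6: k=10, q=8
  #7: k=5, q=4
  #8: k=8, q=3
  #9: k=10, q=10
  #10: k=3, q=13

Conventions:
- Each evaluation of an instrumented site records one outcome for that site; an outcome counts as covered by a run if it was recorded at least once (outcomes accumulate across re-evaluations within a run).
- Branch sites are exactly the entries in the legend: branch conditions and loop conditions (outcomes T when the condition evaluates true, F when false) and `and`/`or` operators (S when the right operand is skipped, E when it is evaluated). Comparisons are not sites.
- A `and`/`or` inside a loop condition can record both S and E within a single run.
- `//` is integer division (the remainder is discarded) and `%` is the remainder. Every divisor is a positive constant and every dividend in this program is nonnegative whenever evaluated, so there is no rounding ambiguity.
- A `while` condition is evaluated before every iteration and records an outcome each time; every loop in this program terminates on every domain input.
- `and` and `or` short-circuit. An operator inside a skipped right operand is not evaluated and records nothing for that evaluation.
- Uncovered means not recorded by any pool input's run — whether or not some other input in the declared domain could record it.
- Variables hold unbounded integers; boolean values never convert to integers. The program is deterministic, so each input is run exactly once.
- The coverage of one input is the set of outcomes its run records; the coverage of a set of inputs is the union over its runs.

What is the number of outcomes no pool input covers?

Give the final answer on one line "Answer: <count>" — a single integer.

test 1 (k=7, q=13) fires B1->T, B3->S, B2->F, B5->S, B4->T, B6->T; hits B1=T, B2=F, B3=S, B4=T, B5=S, B6=T
test 2 (k=9, q=10) fires B1->F, B3->E, B2->T, B3->S, B2->F, B5->E, B4->F, B7->F; hits B1=F, B2=T, B2=F, B3=S, B3=E, B4=F, B5=E, B7=F
test 3 (k=7, q=8) fires B1->T, B3->S, B2->F, B5->E, B4->F, B7->F; hits B1=T, B2=F, B3=S, B4=F, B5=E, B7=F
test 4 (k=11, q=7) fires B1->F, B3->S, B2->F, B5->E, B4->F, B7->F; hits B1=F, B2=F, B3=S, B4=F, B5=E, B7=F
test 5 (k=12, q=13) fires B1->F, B3->S, B2->F, B5->E, B4->F, B7->F; hits B1=F, B2=F, B3=S, B4=F, B5=E, B7=F
test 6 (k=10, q=8) fires B1->F, B3->S, B2->F, B5->E, B4->F, B7->F; hits B1=F, B2=F, B3=S, B4=F, B5=E, B7=F
test 7 (k=5, q=4) fires B1->F, B3->E, B2->T, B3->E, B2->T, B3->E, B2->T, B3->S, B2->F, B5->E, B4->F, B7->T; hits B1=F, B2=T, B2=F, B3=S, B3=E, B4=F, B5=E, B7=T
test 8 (k=8, q=3) fires B1->F, B3->E, B2->T, B3->S, B2->F, B5->E, B4->F, B7->F; hits B1=F, B2=T, B2=F, B3=S, B3=E, B4=F, B5=E, B7=F
test 9 (k=10, q=10) fires B1->F, B3->S, B2->F, B5->E, B4->F, B7->F; hits B1=F, B2=F, B3=S, B4=F, B5=E, B7=F
test 10 (k=3, q=13) fires B1->F, B3->E, B2->T, B3->E, B2->F, B5->E, B4->F, B7->T; hits B1=F, B2=T, B2=F, B3=E, B4=F, B5=E, B7=T
union over the pool: B1=T, B1=F, B2=T, B2=F, B3=S, B3=E, B4=T, B4=F, B5=S, B5=E, B6=T, B7=T, B7=F
uncovered (1 of 14): B6=F

Answer: 1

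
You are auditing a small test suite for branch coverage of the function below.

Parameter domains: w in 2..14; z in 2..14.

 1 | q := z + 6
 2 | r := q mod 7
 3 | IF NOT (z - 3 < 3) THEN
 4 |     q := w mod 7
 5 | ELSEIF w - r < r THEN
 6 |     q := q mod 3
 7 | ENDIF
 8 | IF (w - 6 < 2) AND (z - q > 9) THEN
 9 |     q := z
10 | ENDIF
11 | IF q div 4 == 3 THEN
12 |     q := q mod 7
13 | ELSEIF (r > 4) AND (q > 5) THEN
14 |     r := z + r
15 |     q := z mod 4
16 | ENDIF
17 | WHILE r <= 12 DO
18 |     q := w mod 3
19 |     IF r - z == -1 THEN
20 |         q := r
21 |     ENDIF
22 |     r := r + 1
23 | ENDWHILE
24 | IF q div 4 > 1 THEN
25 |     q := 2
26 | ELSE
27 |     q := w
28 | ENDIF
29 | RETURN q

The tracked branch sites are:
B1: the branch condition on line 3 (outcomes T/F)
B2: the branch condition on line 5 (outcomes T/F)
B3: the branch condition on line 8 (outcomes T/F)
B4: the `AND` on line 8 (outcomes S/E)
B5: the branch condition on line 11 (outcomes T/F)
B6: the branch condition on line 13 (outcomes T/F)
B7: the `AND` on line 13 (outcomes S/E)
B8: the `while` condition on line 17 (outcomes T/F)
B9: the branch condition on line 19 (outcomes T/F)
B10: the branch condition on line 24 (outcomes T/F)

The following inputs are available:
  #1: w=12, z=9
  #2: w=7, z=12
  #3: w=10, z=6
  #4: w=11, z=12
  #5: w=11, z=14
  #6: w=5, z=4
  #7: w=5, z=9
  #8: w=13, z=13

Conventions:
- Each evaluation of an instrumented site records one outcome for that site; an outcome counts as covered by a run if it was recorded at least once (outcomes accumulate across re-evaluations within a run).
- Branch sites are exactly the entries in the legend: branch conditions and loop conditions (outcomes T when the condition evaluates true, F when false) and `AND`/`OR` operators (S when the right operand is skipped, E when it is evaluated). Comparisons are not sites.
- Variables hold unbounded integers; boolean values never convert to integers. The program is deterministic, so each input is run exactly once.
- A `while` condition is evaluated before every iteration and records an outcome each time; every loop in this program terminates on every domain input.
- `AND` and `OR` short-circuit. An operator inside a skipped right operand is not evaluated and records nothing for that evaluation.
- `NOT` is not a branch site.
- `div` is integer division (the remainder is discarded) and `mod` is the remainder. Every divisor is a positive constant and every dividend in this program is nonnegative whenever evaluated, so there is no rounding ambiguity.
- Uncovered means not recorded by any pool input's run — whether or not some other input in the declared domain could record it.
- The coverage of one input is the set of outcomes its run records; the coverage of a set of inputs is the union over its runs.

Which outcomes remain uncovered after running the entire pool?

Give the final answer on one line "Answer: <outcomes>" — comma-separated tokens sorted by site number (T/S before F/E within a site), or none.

input #1 (w=12, z=9): events B1->T, B4->S, B3->F, B5->F, B7->S, B6->F, B8->T, B9->F, B8->T, B9->F, B8->T, B9->F, B8->T, B9->F, ...; covers B1=T, B3=F, B4=S, B5=F, B6=F, B7=S, B8=T, B8=F, B9=T, B9=F, B10=F
input #2 (w=7, z=12): events B1->T, B4->E, B3->T, B5->T, B8->T, B9->F, B8->T, B9->F, B8->T, B9->F, B8->T, B9->F, B8->T, B9->F, ...; covers B1=T, B3=T, B4=E, B5=T, B8=T, B8=F, B9=T, B9=F, B10=F
input #3 (w=10, z=6): events B1->T, B4->S, B3->F, B5->F, B7->E, B6->F, B8->T, B9->T, B8->T, B9->F, B8->T, B9->F, B8->T, B9->F, ...; covers B1=T, B3=F, B4=S, B5=F, B6=F, B7=E, B8=T, B8=F, B9=T, B9=F, B10=F
input #4 (w=11, z=12): events B1->T, B4->S, B3->F, B5->F, B7->S, B6->F, B8->T, B9->F, B8->T, B9->F, B8->T, B9->F, B8->T, B9->F, ...; covers B1=T, B3=F, B4=S, B5=F, B6=F, B7=S, B8=T, B8=F, B9=T, B9=F, B10=F
input #5 (w=11, z=14): events B1->T, B4->S, B3->F, B5->F, B7->E, B6->F, B8->T, B9->F, B8->T, B9->F, B8->T, B9->F, B8->T, B9->F, ...; covers B1=T, B3=F, B4=S, B5=F, B6=F, B7=E, B8=T, B8=F, B9=F, B10=F
input #6 (w=5, z=4): events B1->F, B2->T, B4->E, B3->F, B5->F, B7->S, B6->F, B8->T, B9->T, B8->T, B9->F, B8->T, B9->F, B8->T, ...; covers B1=F, B2=T, B3=F, B4=E, B5=F, B6=F, B7=S, B8=T, B8=F, B9=T, B9=F, B10=F
input #7 (w=5, z=9): events B1->T, B4->E, B3->F, B5->F, B7->S, B6->F, B8->T, B9->F, B8->T, B9->F, B8->T, B9->F, B8->T, B9->F, ...; covers B1=T, B3=F, B4=E, B5=F, B6=F, B7=S, B8=T, B8=F, B9=T, B9=F, B10=F
input #8 (w=13, z=13): events B1->T, B4->S, B3->F, B5->F, B7->E, B6->T, B8->F, B10->F; covers B1=T, B3=F, B4=S, B5=F, B6=T, B7=E, B8=F, B10=F
union over the pool: B1=T, B1=F, B2=T, B3=T, B3=F, B4=S, B4=E, B5=T, B5=F, B6=T, B6=F, B7=S, B7=E, B8=T, B8=F, B9=T, B9=F, B10=F
uncovered (2 of 20): B2=F, B10=T

Answer: B2=F, B10=T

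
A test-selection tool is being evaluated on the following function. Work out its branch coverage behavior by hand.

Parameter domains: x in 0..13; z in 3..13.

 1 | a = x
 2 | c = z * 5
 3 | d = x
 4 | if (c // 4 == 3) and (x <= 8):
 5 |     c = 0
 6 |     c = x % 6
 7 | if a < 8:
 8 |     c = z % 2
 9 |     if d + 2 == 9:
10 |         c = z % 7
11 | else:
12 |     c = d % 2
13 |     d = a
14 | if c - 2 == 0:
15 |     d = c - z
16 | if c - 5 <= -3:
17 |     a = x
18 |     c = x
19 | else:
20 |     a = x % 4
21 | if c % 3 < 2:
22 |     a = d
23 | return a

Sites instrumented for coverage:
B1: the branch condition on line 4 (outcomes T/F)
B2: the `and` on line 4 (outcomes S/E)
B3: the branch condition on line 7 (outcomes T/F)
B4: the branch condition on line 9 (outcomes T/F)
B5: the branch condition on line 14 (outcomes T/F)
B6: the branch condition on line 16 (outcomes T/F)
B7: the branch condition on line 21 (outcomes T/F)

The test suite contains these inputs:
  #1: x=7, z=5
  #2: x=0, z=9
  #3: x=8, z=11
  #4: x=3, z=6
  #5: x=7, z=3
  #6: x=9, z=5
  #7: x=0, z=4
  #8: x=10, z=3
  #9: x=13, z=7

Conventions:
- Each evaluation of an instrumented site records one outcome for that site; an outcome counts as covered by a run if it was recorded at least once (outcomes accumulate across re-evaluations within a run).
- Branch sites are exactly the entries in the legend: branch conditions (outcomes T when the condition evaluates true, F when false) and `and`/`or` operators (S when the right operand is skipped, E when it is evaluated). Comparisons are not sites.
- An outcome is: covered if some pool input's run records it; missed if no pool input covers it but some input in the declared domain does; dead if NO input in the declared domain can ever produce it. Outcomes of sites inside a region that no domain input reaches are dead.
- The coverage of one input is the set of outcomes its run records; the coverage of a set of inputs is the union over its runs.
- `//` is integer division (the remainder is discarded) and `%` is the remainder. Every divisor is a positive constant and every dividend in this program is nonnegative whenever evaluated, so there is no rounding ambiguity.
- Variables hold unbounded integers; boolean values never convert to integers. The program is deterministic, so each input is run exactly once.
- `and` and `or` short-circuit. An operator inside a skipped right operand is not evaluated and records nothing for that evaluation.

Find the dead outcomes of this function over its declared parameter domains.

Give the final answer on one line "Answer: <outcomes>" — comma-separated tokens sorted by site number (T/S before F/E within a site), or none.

exhaustive pass over the 154-input domain:
  reachable outcomes have witnesses, e.g. B1=T (e.g. x=0, z=3), B1=F (e.g. x=0, z=4), B2=S (e.g. x=0, z=4), B2=E (e.g. x=0, z=3)

Answer: none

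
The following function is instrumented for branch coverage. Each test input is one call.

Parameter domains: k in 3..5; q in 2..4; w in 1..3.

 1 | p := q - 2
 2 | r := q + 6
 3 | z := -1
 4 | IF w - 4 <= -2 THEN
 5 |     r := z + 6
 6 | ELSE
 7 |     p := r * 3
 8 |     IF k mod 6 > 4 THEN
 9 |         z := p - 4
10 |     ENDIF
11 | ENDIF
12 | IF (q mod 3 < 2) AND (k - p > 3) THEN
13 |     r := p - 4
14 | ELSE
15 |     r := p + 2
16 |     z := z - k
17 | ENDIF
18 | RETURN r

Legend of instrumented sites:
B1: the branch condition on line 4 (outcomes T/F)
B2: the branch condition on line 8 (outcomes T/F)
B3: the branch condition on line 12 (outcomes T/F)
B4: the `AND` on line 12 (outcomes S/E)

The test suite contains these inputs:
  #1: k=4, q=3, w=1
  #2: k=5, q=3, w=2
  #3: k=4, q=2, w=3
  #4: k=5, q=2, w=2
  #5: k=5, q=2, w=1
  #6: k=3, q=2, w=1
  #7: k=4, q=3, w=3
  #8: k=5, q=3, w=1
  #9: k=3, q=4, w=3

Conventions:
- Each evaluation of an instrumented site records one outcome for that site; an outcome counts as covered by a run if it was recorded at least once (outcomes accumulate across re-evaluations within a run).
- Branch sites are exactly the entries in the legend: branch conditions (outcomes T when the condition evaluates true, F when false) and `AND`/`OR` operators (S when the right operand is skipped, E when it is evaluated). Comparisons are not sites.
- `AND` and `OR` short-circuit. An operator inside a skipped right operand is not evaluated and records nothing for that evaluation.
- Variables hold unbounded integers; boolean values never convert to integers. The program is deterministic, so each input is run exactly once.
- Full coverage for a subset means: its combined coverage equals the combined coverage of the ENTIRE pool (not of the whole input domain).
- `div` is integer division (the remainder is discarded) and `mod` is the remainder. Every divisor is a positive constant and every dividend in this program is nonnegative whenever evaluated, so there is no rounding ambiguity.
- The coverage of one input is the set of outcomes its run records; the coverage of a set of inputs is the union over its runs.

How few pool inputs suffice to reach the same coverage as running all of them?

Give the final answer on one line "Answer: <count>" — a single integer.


input #1 (k=4, q=3, w=1): events B1->T, B4->E, B3->F; covers B1=T, B3=F, B4=E
input #2 (k=5, q=3, w=2): events B1->T, B4->E, B3->T; covers B1=T, B3=T, B4=E
input #3 (k=4, q=2, w=3): events B1->F, B2->F, B4->S, B3->F; covers B1=F, B2=F, B3=F, B4=S
input #4 (k=5, q=2, w=2): events B1->T, B4->S, B3->F; covers B1=T, B3=F, B4=S
input #5 (k=5, q=2, w=1): events B1->T, B4->S, B3->F; covers B1=T, B3=F, B4=S
input #6 (k=3, q=2, w=1): events B1->T, B4->S, B3->F; covers B1=T, B3=F, B4=S
input #7 (k=4, q=3, w=3): events B1->F, B2->F, B4->E, B3->F; covers B1=F, B2=F, B3=F, B4=E
input #8 (k=5, q=3, w=1): events B1->T, B4->E, B3->T; covers B1=T, B3=T, B4=E
input #9 (k=3, q=4, w=3): events B1->F, B2->F, B4->E, B3->F; covers B1=F, B2=F, B3=F, B4=E
the full pool covers 7 outcomes: B1=T, B1=F, B2=F, B3=T, B3=F, B4=S, B4=E
no size-1 subset reaches all 7 outcomes (best union: 4/7)
inputs {2, 3} (size 2) cover everything; no size-2 subset with a lexicographically smaller index list covers all 7
Answer: 2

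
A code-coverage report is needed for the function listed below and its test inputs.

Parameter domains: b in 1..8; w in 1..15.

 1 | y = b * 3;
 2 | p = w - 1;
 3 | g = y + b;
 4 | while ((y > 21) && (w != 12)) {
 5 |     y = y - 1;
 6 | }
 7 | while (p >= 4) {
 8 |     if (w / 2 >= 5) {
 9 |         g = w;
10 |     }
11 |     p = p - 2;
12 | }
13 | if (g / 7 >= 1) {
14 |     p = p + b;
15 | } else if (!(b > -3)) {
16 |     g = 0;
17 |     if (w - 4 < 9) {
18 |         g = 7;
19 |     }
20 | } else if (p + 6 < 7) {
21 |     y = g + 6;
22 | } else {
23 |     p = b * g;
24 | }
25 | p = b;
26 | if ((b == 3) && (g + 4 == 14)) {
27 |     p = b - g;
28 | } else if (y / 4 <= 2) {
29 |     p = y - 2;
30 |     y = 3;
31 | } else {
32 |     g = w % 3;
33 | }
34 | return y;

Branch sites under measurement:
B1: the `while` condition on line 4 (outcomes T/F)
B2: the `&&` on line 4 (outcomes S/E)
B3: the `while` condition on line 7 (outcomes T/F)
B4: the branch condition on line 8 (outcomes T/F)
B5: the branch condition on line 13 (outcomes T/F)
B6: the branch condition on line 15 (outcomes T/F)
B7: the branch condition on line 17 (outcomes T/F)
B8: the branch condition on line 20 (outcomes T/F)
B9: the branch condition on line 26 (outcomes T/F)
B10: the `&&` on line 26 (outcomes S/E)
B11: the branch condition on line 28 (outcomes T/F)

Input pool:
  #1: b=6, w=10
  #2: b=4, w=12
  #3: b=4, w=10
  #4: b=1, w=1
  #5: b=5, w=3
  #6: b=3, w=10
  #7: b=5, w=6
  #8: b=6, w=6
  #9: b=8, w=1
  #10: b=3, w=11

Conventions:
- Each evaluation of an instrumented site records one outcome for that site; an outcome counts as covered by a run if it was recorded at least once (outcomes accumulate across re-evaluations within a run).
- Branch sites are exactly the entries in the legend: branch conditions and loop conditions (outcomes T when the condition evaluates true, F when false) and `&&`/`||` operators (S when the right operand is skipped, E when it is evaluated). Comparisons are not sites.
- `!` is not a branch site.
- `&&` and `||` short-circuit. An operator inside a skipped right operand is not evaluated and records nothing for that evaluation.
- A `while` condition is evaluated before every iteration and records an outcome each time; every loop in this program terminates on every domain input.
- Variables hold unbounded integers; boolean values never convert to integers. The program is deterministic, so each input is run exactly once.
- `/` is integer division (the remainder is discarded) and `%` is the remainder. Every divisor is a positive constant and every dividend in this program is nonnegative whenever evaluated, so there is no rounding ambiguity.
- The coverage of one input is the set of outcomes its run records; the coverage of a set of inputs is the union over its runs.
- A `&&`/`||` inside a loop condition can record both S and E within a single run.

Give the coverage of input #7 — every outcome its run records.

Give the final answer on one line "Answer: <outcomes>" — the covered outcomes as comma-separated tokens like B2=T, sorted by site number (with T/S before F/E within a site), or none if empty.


Simulating input #7 (b=5, w=6) step by step:
  B2->S, B1->F, B3->T, B4->F, B3->F, B5->T, B10->S, B9->F, B11->F
collecting distinct outcomes: B1=F, B2=S, B3=T, B3=F, B4=F, B5=T, B9=F, B10=S, B11=F
Answer: B1=F, B2=S, B3=T, B3=F, B4=F, B5=T, B9=F, B10=S, B11=F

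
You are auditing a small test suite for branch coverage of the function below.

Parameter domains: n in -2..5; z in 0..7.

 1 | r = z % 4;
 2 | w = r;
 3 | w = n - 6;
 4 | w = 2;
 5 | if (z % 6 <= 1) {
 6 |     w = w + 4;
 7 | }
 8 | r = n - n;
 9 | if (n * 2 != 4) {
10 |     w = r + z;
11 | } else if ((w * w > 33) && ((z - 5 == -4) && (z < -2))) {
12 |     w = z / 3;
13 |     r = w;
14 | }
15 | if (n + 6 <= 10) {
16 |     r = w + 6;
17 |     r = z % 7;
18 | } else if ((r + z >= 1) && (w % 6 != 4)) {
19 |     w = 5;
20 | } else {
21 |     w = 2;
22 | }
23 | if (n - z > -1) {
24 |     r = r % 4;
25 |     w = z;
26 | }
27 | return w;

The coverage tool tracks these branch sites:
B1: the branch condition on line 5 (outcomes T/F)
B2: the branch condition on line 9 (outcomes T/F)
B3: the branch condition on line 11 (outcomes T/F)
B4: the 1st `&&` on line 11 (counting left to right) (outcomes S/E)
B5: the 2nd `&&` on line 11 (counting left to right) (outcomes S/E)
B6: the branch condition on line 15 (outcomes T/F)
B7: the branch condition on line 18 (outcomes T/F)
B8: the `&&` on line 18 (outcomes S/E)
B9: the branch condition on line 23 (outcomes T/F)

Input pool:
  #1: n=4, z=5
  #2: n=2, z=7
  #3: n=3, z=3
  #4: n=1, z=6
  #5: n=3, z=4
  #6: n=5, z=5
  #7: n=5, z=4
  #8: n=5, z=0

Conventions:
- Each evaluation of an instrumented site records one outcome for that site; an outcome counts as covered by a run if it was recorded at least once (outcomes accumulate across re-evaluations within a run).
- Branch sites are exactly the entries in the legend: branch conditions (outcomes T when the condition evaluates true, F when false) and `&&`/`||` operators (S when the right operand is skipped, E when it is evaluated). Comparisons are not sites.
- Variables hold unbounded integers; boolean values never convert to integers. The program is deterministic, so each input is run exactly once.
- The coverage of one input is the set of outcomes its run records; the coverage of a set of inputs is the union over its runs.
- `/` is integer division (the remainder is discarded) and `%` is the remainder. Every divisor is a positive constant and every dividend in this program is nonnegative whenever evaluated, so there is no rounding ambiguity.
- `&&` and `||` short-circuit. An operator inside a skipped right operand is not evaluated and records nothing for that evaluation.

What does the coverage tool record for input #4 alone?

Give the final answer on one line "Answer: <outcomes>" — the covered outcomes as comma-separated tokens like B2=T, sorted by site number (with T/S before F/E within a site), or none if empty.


Simulating input #4 (n=1, z=6) step by step:
  B1->T, B2->T, B6->T, B9->F
as a set, this run covers: B1=T, B2=T, B6=T, B9=F
Answer: B1=T, B2=T, B6=T, B9=F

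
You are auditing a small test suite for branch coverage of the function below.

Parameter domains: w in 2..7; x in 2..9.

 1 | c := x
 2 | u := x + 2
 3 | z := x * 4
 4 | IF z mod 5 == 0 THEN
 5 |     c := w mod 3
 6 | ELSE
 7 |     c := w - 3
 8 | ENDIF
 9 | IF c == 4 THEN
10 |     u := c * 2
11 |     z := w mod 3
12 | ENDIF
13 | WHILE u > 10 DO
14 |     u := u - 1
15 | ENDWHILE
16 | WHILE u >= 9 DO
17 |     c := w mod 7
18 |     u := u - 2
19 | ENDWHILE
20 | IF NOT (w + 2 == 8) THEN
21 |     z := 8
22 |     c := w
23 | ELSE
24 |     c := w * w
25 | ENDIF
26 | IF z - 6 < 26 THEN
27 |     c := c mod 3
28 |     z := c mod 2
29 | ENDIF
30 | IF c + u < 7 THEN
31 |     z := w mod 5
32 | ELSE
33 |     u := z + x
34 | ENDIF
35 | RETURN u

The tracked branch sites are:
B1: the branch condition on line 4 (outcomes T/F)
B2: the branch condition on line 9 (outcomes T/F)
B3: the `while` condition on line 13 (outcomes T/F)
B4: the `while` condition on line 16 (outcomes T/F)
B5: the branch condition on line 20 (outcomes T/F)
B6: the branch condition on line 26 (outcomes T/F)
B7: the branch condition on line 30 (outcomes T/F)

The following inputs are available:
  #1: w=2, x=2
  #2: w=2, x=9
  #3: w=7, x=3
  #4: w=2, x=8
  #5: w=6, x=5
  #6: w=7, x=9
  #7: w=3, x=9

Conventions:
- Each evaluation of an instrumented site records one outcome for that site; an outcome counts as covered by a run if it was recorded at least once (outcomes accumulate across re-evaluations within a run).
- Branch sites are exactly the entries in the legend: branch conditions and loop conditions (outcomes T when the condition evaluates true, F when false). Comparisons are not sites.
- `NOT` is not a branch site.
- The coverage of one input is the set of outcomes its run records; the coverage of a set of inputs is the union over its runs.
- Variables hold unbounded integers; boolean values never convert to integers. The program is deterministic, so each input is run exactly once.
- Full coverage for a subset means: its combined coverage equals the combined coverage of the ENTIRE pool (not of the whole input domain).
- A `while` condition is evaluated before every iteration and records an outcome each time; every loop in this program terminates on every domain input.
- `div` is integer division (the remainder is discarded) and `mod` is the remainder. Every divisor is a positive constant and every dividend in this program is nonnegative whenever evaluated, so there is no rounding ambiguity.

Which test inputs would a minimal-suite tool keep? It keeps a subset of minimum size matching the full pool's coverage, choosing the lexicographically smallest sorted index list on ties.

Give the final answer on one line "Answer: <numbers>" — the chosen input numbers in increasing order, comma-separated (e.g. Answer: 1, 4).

run #1 (w=2, x=2) runs B1->F, B2->F, B3->F, B4->F, B5->T, B6->T, B7->T; records B1=F, B2=F, B3=F, B4=F, B5=T, B6=T, B7=T
run #2 (w=2, x=9) runs B1->F, B2->F, B3->T, B3->F, B4->T, B4->F, B5->T, B6->T, B7->F; records B1=F, B2=F, B3=T, B3=F, B4=T, B4=F, B5=T, B6=T, B7=F
run #3 (w=7, x=3) runs B1->F, B2->T, B3->F, B4->F, B5->T, B6->T, B7->F; records B1=F, B2=T, B3=F, B4=F, B5=T, B6=T, B7=F
run #4 (w=2, x=8) runs B1->F, B2->F, B3->F, B4->T, B4->F, B5->T, B6->T, B7->F; records B1=F, B2=F, B3=F, B4=T, B4=F, B5=T, B6=T, B7=F
run #5 (w=6, x=5) runs B1->T, B2->F, B3->F, B4->F, B5->F, B6->T, B7->F; records B1=T, B2=F, B3=F, B4=F, B5=F, B6=T, B7=F
run #6 (w=7, x=9) runs B1->F, B2->T, B3->F, B4->F, B5->T, B6->T, B7->F; records B1=F, B2=T, B3=F, B4=F, B5=T, B6=T, B7=F
run #7 (w=3, x=9) runs B1->F, B2->F, B3->T, B3->F, B4->T, B4->F, B5->T, B6->T, B7->F; records B1=F, B2=F, B3=T, B3=F, B4=T, B4=F, B5=T, B6=T, B7=F
union over all inputs: B1=T, B1=F, B2=T, B2=F, B3=T, B3=F, B4=T, B4=F, B5=T, B5=F, B6=T, B7=T, B7=F (13 outcomes)
no size-1 subset reaches all 13 outcomes (best union: 9/13)
no size-2 subset reaches all 13 outcomes (best union: 11/13)
no size-3 subset reaches all 13 outcomes (best union: 12/13)
at size 4, {1, 2, 3, 5} reaches all 13 outcomes; every lexicographically earlier size-4 subset fails

Answer: 1, 2, 3, 5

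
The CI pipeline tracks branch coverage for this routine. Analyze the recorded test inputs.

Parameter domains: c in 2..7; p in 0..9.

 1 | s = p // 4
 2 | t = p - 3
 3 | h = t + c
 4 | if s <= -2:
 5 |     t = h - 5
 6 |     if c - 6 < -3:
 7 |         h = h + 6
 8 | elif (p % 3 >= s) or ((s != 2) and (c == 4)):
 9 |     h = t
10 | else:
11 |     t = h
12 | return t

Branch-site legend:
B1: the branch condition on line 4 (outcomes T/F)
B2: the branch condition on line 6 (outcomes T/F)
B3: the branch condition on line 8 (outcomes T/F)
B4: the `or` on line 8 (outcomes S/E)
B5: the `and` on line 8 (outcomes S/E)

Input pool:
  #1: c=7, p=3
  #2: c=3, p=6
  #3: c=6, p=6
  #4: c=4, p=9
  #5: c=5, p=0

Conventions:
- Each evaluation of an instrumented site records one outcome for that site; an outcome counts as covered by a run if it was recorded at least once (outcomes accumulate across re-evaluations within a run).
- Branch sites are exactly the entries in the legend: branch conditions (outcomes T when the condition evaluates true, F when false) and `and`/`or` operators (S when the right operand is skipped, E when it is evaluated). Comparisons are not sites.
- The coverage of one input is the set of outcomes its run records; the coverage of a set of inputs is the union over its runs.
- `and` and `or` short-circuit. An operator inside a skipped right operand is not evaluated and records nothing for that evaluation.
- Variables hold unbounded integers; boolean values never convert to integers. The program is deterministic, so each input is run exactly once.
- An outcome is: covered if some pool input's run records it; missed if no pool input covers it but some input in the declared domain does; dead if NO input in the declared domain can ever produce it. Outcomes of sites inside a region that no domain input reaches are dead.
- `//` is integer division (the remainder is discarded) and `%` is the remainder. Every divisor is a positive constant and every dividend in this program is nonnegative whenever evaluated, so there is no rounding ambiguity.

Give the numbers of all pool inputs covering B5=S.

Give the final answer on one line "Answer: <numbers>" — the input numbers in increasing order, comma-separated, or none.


input #1 (c=7, p=3): misses B5=S
input #2 (c=3, p=6): misses B5=S
input #3 (c=6, p=6): misses B5=S
input #4 (c=4, p=9): covers B5=S
input #5 (c=5, p=0): misses B5=S
Answer: 4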